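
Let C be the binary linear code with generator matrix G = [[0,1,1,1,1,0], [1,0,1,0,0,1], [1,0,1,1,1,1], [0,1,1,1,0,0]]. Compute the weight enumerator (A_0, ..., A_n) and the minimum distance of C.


Weight distribution: A_0 = 1, A_1 = 2, A_2 = 2, A_3 = 4, A_4 = 5, A_5 = 2. Minimum distance d = 1.

Enumerate all 2^4 = 16 messages m ∈ F_2^4.
For each, compute codeword c = mG in F_2^6, then tally its weight.
  m = 0000 → c = 000000, weight = 0.
  m = 1000 → c = 011110, weight = 4.
  m = 0100 → c = 101001, weight = 3.
  m = 1100 → c = 110111, weight = 5.
  m = 0010 → c = 101111, weight = 5.
  m = 1010 → c = 110001, weight = 3.
  m = 0110 → c = 000110, weight = 2.
  m = 1110 → c = 011000, weight = 2.
  m = 0001 → c = 011100, weight = 3.
  m = 1001 → c = 000010, weight = 1.
  m = 0101 → c = 110101, weight = 4.
  m = 1101 → c = 101011, weight = 4.
  m = 0011 → c = 110011, weight = 4.
  m = 1011 → c = 101101, weight = 4.
  m = 0111 → c = 011010, weight = 3.
  m = 1111 → c = 000100, weight = 1.
Tally weights:
  weight 0: 1 codewords.
  weight 1: 2 codewords.
  weight 2: 2 codewords.
  weight 3: 4 codewords.
  weight 4: 5 codewords.
  weight 5: 2 codewords.
Minimum distance d = smallest w > 0 with A_w > 0 = 1.
Sanity: Σ A_w = 16 = 2^4 = 16 ✓.


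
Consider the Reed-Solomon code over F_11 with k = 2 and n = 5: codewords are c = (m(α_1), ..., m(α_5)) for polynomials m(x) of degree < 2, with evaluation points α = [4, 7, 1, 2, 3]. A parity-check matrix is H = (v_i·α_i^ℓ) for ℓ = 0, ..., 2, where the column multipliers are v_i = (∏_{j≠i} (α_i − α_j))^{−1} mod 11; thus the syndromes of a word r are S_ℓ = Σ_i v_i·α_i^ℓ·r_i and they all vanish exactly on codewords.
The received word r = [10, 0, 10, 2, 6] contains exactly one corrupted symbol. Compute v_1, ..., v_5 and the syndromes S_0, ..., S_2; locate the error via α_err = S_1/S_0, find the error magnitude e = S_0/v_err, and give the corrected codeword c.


S = (4, 4, 4), error at position 3, error magnitude e = 1, c = [10, 0, 9, 2, 6].

Step 1: column multipliers v_i = (∏_{j≠i}(α_i − α_j))^{−1} mod 11.
  i = 1 (α = 4): (4−7)(4−1)(4−2)(4−3) = (−3)·3·2·1 = −18 ≡ 4, so v_1 = 4^{−1} = 3 (mod 11).
  i = 2 (α = 7): (7−4)(7−1)(7−2)(7−3) = 3·6·5·4 = 360 ≡ 8, so v_2 = 8^{−1} = 7 (mod 11).
  i = 3 (α = 1): (1−4)(1−7)(1−2)(1−3) = (−3)·(−6)·(−1)·(−2) = 36 ≡ 3, so v_3 = 3^{−1} = 4 (mod 11).
  i = 4 (α = 2): (2−4)(2−7)(2−1)(2−3) = (−2)·(−5)·1·(−1) = −10 ≡ 1, so v_4 = 1^{−1} = 1 (mod 11).
  i = 5 (α = 3): (3−4)(3−7)(3−1)(3−2) = (−1)·(−4)·2·1 = 8 ≡ 8, so v_5 = 8^{−1} = 7 (mod 11).
  v = [3, 7, 4, 1, 7].
Step 2: syndromes of r = [10, 0, 10, 2, 6] (all sums mod 11).
  S_0 = Σ v_i r_i = 3·10 + 7·0 + 4·10 + 1·2 + 7·6 = 114 ≡ 4.
  S_1 = Σ v_i α_i r_i = 3·4·10 + 7·7·0 + 4·1·10 + 1·2·2 + 7·3·6 = 290 ≡ 4.
  α_i^2 mod 11 = [5, 5, 1, 4, 9].
  S_2 = Σ v_i α_i^2 r_i = 3·5·10 + 7·5·0 + 4·1·10 + 1·4·2 + 7·9·6 = 576 ≡ 4.
  S = (4, 4, 4) ≠ 0, so r is not a codeword (an error is present).
Step 3: locate the error. For a single error e at position i, S_ℓ = v_i·e·α_i^ℓ, so α_err = S_1/S_0.
  S_0^{−1} = 4^{−1} = 3 (mod 11), so α_err = 4·3 = 12 ≡ 1 = α_3. Error position i = 3.
  Consistency check: S_2/S_1 = 4·3 = 12 ≡ 1 = α_err ✓ (single-error assumption holds).
Step 4: error magnitude e = S_0/v_3 = S_0·∏_{j≠3}(α_3 − α_j) = 4·3 = 12 ≡ 1 (mod 11).
Step 5: correct position 3: c_3 = r_3 − e = 10 − 1 ≡ 9 (mod 11). Hence c = [10, 0, 9, 2, 6].
  Check: interpolating c through the α_i gives m(x) = 5 + 4·x (degree < 2) with m(α_i) = c_i for every i, so c is indeed a codeword.


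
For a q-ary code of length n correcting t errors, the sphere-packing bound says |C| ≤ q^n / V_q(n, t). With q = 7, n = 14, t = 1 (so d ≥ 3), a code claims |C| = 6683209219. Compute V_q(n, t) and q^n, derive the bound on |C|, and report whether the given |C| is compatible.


V_q(n, t) = 85, q^n = 678223072849, Hamming bound = 7979094974, |C| = 6683209219 ≤ bound (satisfied).

Step 1: Compute V_q(n, t) = Σ_{j=0}^1 C(n, j) (q−1)^j.
  j = 0: C(14,0)·(6)^0 = 1·1 = 1.
  j = 1: C(14,1)·(6)^1 = 14·6 = 84.
  V_q(n, t) = 1 + 84 = 85.
Step 2: q^n = 7^14 = 678223072849.
Step 3: Hamming bound ⌊q^n / V_q(n,t)⌋ = ⌊678223072849/85⌋ = 7979094974.
Step 4: Compare |C| = 6683209219 to 7979094974: satisfied.
The claimed |C| lies below the Hamming bound.


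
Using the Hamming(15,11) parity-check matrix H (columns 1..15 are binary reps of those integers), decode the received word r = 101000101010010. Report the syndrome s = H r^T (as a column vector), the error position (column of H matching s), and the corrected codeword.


s = (1, 0, 0, 1)^T, error position = 9, corrected codeword c = 101000100010010

Compute s = H r^T mod 2 one row at a time:
  s_1 = 0 + 1 + 0 + 1 + 0 + 0 + 1 + 0 = 3 ≡ 1 (mod 2).
  s_2 = 0 + 0 + 0 + 1 + 0 + 0 + 1 + 0 = 2 ≡ 0 (mod 2).
  s_3 = 0 + 1 + 0 + 1 + 0 + 1 + 1 + 0 = 4 ≡ 0 (mod 2).
  s_4 = 1 + 1 + 0 + 1 + 1 + 1 + 0 + 0 = 5 ≡ 1 (mod 2).
s = (1, 0, 0, 1)^T — this equals column 9 of H (binary 1001), so error is at position 9.
Correct: flip bit 9 of r = 101000101010010 to get c = 101000100010010.


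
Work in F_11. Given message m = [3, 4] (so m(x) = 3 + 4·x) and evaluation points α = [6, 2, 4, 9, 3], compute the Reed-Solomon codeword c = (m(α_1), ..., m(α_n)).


c = [5, 0, 8, 6, 4]

Message polynomial: m(x) = 3 + 4·x (mod 11).
For each evaluation point α_i, compute m(α_i) mod 11:
  α_1 = 6: Horner steps 4 → 5, so m(6) = 5.
  α_2 = 2: Horner steps 4 → 0, so m(2) = 0.
  α_3 = 4: Horner steps 4 → 8, so m(4) = 8.
  α_4 = 9: Horner steps 4 → 6, so m(9) = 6.
  α_5 = 3: Horner steps 4 → 4, so m(3) = 4.
Codeword c = [5, 0, 8, 6, 4] ∈ F_11^5.


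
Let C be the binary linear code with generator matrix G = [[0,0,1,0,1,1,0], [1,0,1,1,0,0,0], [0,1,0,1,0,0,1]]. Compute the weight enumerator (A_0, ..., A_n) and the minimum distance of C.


Weight distribution: A_0 = 1, A_3 = 3, A_4 = 2, A_5 = 1, A_6 = 1. Minimum distance d = 3.

Enumerate all 2^3 = 8 messages m ∈ F_2^3.
For each, compute codeword c = mG in F_2^7, then tally its weight.
  m = 000 → c = 0000000, weight = 0.
  m = 100 → c = 0010110, weight = 3.
  m = 010 → c = 1011000, weight = 3.
  m = 110 → c = 1001110, weight = 4.
  m = 001 → c = 0101001, weight = 3.
  m = 101 → c = 0111111, weight = 6.
  m = 011 → c = 1110001, weight = 4.
  m = 111 → c = 1100111, weight = 5.
Tally weights:
  weight 0: 1 codewords.
  weight 3: 3 codewords.
  weight 4: 2 codewords.
  weight 5: 1 codewords.
  weight 6: 1 codewords.
Minimum distance d = smallest w > 0 with A_w > 0 = 3.
Sanity: Σ A_w = 8 = 2^3 = 8 ✓.


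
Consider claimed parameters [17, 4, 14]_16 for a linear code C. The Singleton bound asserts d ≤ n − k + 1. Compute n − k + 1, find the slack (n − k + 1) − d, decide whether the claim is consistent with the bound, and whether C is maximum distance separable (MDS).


Singleton RHS = n − k + 1 = 14, slack = 0, bound satisfied, MDS.

Singleton bound: d ≤ n − k + 1.
Here n = 17, k = 4, so n − k + 1 = 14.
Given d = 14, check d ≤ 14: YES.
Slack = (n − k + 1) − d = 0.
The code is MDS (slack = 0).
Description: the claimed parameters are [17, 4, 14]_16; such a code would be MDS (meets Singleton bound).


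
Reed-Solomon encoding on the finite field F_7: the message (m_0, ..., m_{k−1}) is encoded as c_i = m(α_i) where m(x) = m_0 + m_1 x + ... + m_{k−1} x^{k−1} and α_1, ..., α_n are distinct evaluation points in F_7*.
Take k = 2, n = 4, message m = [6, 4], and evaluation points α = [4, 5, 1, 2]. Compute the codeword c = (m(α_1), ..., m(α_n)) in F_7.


c = [1, 5, 3, 0]

Message polynomial: m(x) = 6 + 4·x (mod 7).
For each evaluation point α_i, compute m(α_i) mod 7:
  α_1 = 4: Horner steps 4 → 1, so m(4) = 1.
  α_2 = 5: Horner steps 4 → 5, so m(5) = 5.
  α_3 = 1: Horner steps 4 → 3, so m(1) = 3.
  α_4 = 2: Horner steps 4 → 0, so m(2) = 0.
Codeword c = [1, 5, 3, 0] ∈ F_7^4.


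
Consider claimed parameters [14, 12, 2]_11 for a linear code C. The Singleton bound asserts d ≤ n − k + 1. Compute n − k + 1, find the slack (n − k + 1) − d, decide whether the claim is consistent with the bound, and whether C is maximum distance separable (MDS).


Singleton RHS = n − k + 1 = 3, slack = 1, bound satisfied, not MDS.

Singleton bound: d ≤ n − k + 1.
Here n = 14, k = 12, so n − k + 1 = 3.
Given d = 2, check d ≤ 3: YES.
Slack = (n − k + 1) − d = 1.
The code is NOT MDS (slack = 1 > 0).
Description: the claimed parameters are [14, 12, 2]_11; such a code would be non-MDS.


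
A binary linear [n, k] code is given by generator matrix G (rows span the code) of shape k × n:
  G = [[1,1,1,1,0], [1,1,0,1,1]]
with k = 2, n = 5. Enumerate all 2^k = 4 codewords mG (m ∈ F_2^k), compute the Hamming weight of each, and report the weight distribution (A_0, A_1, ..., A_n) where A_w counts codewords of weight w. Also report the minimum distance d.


Weight distribution: A_0 = 1, A_2 = 1, A_4 = 2. Minimum distance d = 2.

Enumerate all 2^2 = 4 messages m ∈ F_2^2.
For each, compute codeword c = mG in F_2^5, then tally its weight.
  m = 00 → c = 00000, weight = 0.
  m = 10 → c = 11110, weight = 4.
  m = 01 → c = 11011, weight = 4.
  m = 11 → c = 00101, weight = 2.
Tally weights:
  weight 0: 1 codewords.
  weight 2: 1 codewords.
  weight 4: 2 codewords.
Minimum distance d = smallest w > 0 with A_w > 0 = 2.
Sanity: Σ A_w = 4 = 2^2 = 4 ✓.


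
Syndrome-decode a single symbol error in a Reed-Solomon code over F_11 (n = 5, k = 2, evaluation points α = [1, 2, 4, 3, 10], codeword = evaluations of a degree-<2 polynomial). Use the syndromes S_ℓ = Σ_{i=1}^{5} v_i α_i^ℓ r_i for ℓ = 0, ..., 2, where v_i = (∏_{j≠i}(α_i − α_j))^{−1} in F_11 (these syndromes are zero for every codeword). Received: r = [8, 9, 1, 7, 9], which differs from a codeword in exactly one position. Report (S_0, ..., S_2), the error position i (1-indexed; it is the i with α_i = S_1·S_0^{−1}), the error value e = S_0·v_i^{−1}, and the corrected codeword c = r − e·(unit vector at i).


S = (3, 6, 1), error at position 2, error magnitude e = 7, c = [8, 2, 1, 7, 9].

Step 1: column multipliers v_i = (∏_{j≠i}(α_i − α_j))^{−1} mod 11.
  i = 1 (α = 1): (1−2)(1−4)(1−3)(1−10) = (−1)·(−3)·(−2)·(−9) = 54 ≡ 10, so v_1 = 10^{−1} = 10 (mod 11).
  i = 2 (α = 2): (2−1)(2−4)(2−3)(2−10) = 1·(−2)·(−1)·(−8) = −16 ≡ 6, so v_2 = 6^{−1} = 2 (mod 11).
  i = 3 (α = 4): (4−1)(4−2)(4−3)(4−10) = 3·2·1·(−6) = −36 ≡ 8, so v_3 = 8^{−1} = 7 (mod 11).
  i = 4 (α = 3): (3−1)(3−2)(3−4)(3−10) = 2·1·(−1)·(−7) = 14 ≡ 3, so v_4 = 3^{−1} = 4 (mod 11).
  i = 5 (α = 10): (10−1)(10−2)(10−4)(10−3) = 9·8·6·7 = 3024 ≡ 10, so v_5 = 10^{−1} = 10 (mod 11).
  v = [10, 2, 7, 4, 10].
Step 2: syndromes of r = [8, 9, 1, 7, 9] (all sums mod 11).
  S_0 = Σ v_i r_i = 10·8 + 2·9 + 7·1 + 4·7 + 10·9 = 223 ≡ 3.
  S_1 = Σ v_i α_i r_i = 10·1·8 + 2·2·9 + 7·4·1 + 4·3·7 + 10·10·9 = 1128 ≡ 6.
  α_i^2 mod 11 = [1, 4, 5, 9, 1].
  S_2 = Σ v_i α_i^2 r_i = 10·1·8 + 2·4·9 + 7·5·1 + 4·9·7 + 10·1·9 = 529 ≡ 1.
  S = (3, 6, 1) ≠ 0, so r is not a codeword (an error is present).
Step 3: locate the error. For a single error e at position i, S_ℓ = v_i·e·α_i^ℓ, so α_err = S_1/S_0.
  S_0^{−1} = 3^{−1} = 4 (mod 11), so α_err = 6·4 = 24 ≡ 2 = α_2. Error position i = 2.
  Consistency check: S_2/S_1 = 1·2 = 2 ≡ 2 = α_err ✓ (single-error assumption holds).
Step 4: error magnitude e = S_0/v_2 = S_0·∏_{j≠2}(α_2 − α_j) = 3·6 = 18 ≡ 7 (mod 11).
Step 5: correct position 2: c_2 = r_2 − e = 9 − 7 ≡ 2 (mod 11). Hence c = [8, 2, 1, 7, 9].
  Check: interpolating c through the α_i gives m(x) = 3 + 5·x (degree < 2) with m(α_i) = c_i for every i, so c is indeed a codeword.


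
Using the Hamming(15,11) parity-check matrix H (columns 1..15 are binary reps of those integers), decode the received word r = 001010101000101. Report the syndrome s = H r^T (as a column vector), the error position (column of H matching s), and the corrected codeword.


s = (1, 0, 1, 0)^T, error position = 10, corrected codeword c = 001010101100101

Compute s = H r^T mod 2 one row at a time:
  s_1 = 0 + 1 + 0 + 0 + 0 + 1 + 0 + 1 = 3 ≡ 1 (mod 2).
  s_2 = 0 + 1 + 0 + 1 + 0 + 1 + 0 + 1 = 4 ≡ 0 (mod 2).
  s_3 = 0 + 1 + 0 + 1 + 0 + 0 + 0 + 1 = 3 ≡ 1 (mod 2).
  s_4 = 0 + 1 + 1 + 1 + 1 + 0 + 1 + 1 = 6 ≡ 0 (mod 2).
s = (1, 0, 1, 0)^T — this equals column 10 of H (binary 1010), so error is at position 10.
Correct: flip bit 10 of r = 001010101000101 to get c = 001010101100101.


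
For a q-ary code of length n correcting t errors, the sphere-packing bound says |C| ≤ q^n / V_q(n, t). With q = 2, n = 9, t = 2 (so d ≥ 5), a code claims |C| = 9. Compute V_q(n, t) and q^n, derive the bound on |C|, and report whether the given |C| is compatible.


V_q(n, t) = 46, q^n = 512, Hamming bound = 11, |C| = 9 ≤ bound (satisfied).

Step 1: Compute V_q(n, t) = Σ_{j=0}^2 C(n, j) (q−1)^j.
  j = 0: C(9,0)·(1)^0 = 1·1 = 1.
  j = 1: C(9,1)·(1)^1 = 9·1 = 9.
  j = 2: C(9,2)·(1)^2 = 36·1 = 36.
  V_q(n, t) = 1 + 9 + 36 = 46.
Step 2: q^n = 2^9 = 512.
Step 3: Hamming bound ⌊q^n / V_q(n,t)⌋ = ⌊512/46⌋ = 11.
Step 4: Compare |C| = 9 to 11: satisfied.
The claimed |C| lies below the Hamming bound.


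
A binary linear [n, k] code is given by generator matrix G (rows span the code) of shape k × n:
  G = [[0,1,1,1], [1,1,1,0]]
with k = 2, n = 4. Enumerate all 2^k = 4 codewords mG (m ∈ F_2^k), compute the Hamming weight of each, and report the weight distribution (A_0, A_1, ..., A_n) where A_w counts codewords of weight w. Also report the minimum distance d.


Weight distribution: A_0 = 1, A_2 = 1, A_3 = 2. Minimum distance d = 2.

Enumerate all 2^2 = 4 messages m ∈ F_2^2.
For each, compute codeword c = mG in F_2^4, then tally its weight.
  m = 00 → c = 0000, weight = 0.
  m = 10 → c = 0111, weight = 3.
  m = 01 → c = 1110, weight = 3.
  m = 11 → c = 1001, weight = 2.
Tally weights:
  weight 0: 1 codewords.
  weight 2: 1 codewords.
  weight 3: 2 codewords.
Minimum distance d = smallest w > 0 with A_w > 0 = 2.
Sanity: Σ A_w = 4 = 2^2 = 4 ✓.


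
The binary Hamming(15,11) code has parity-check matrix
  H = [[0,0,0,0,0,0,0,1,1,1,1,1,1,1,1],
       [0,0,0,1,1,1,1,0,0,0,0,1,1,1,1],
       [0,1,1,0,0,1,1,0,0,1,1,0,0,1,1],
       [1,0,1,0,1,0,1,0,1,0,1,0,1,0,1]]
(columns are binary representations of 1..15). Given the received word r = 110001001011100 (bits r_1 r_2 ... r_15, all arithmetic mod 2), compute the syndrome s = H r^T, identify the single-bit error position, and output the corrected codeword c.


s = (0, 1, 1, 0)^T, error position = 6, corrected codeword c = 110000001011100

Compute s = H r^T mod 2 one row at a time:
  s_1 = 0 + 1 + 0 + 1 + 1 + 1 + 0 + 0 = 4 ≡ 0 (mod 2).
  s_2 = 0 + 0 + 1 + 0 + 1 + 1 + 0 + 0 = 3 ≡ 1 (mod 2).
  s_3 = 1 + 0 + 1 + 0 + 0 + 1 + 0 + 0 = 3 ≡ 1 (mod 2).
  s_4 = 1 + 0 + 0 + 0 + 1 + 1 + 1 + 0 = 4 ≡ 0 (mod 2).
s = (0, 1, 1, 0)^T — this equals column 6 of H (binary 0110), so error is at position 6.
Correct: flip bit 6 of r = 110001001011100 to get c = 110000001011100.


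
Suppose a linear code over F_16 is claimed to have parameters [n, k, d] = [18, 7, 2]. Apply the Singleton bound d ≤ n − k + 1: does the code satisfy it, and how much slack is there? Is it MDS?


Singleton RHS = n − k + 1 = 12, slack = 10, bound satisfied, not MDS.

Singleton bound: d ≤ n − k + 1.
Here n = 18, k = 7, so n − k + 1 = 12.
Given d = 2, check d ≤ 12: YES.
Slack = (n − k + 1) − d = 10.
The code is NOT MDS (slack = 10 > 0).
Description: the claimed parameters are [18, 7, 2]_16; such a code would be non-MDS.


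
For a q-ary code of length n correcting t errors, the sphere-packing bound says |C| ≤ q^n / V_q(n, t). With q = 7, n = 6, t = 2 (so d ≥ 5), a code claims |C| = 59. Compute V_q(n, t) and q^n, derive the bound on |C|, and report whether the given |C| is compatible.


V_q(n, t) = 577, q^n = 117649, Hamming bound = 203, |C| = 59 ≤ bound (satisfied).

Step 1: Compute V_q(n, t) = Σ_{j=0}^2 C(n, j) (q−1)^j.
  j = 0: C(6,0)·(6)^0 = 1·1 = 1.
  j = 1: C(6,1)·(6)^1 = 6·6 = 36.
  j = 2: C(6,2)·(6)^2 = 15·36 = 540.
  V_q(n, t) = 1 + 36 + 540 = 577.
Step 2: q^n = 7^6 = 117649.
Step 3: Hamming bound ⌊q^n / V_q(n,t)⌋ = ⌊117649/577⌋ = 203.
Step 4: Compare |C| = 59 to 203: satisfied.
The claimed |C| lies below the Hamming bound.


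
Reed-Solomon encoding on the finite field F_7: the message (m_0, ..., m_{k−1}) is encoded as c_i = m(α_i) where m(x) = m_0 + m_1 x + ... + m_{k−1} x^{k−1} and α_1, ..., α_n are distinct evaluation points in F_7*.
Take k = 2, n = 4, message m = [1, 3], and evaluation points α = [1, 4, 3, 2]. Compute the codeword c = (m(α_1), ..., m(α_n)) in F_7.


c = [4, 6, 3, 0]

Message polynomial: m(x) = 1 + 3·x (mod 7).
For each evaluation point α_i, compute m(α_i) mod 7:
  α_1 = 1: Horner steps 3 → 4, so m(1) = 4.
  α_2 = 4: Horner steps 3 → 6, so m(4) = 6.
  α_3 = 3: Horner steps 3 → 3, so m(3) = 3.
  α_4 = 2: Horner steps 3 → 0, so m(2) = 0.
Codeword c = [4, 6, 3, 0] ∈ F_7^4.


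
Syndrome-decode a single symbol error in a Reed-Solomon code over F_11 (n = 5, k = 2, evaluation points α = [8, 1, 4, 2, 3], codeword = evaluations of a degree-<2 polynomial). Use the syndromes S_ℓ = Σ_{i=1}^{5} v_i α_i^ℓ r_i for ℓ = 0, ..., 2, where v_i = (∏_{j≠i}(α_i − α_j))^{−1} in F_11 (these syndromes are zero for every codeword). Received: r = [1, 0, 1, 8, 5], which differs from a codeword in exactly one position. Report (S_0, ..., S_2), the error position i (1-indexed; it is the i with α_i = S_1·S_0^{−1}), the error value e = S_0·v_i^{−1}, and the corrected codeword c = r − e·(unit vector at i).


S = (6, 2, 8), error at position 3, error magnitude e = 10, c = [1, 0, 2, 8, 5].

Step 1: column multipliers v_i = (∏_{j≠i}(α_i − α_j))^{−1} mod 11.
  i = 1 (α = 8): (8−1)(8−4)(8−2)(8−3) = 7·4·6·5 = 840 ≡ 4, so v_1 = 4^{−1} = 3 (mod 11).
  i = 2 (α = 1): (1−8)(1−4)(1−2)(1−3) = (−7)·(−3)·(−1)·(−2) = 42 ≡ 9, so v_2 = 9^{−1} = 5 (mod 11).
  i = 3 (α = 4): (4−8)(4−1)(4−2)(4−3) = (−4)·3·2·1 = −24 ≡ 9, so v_3 = 9^{−1} = 5 (mod 11).
  i = 4 (α = 2): (2−8)(2−1)(2−4)(2−3) = (−6)·1·(−2)·(−1) = −12 ≡ 10, so v_4 = 10^{−1} = 10 (mod 11).
  i = 5 (α = 3): (3−8)(3−1)(3−4)(3−2) = (−5)·2·(−1)·1 = 10 ≡ 10, so v_5 = 10^{−1} = 10 (mod 11).
  v = [3, 5, 5, 10, 10].
Step 2: syndromes of r = [1, 0, 1, 8, 5] (all sums mod 11).
  S_0 = Σ v_i r_i = 3·1 + 5·0 + 5·1 + 10·8 + 10·5 = 138 ≡ 6.
  S_1 = Σ v_i α_i r_i = 3·8·1 + 5·1·0 + 5·4·1 + 10·2·8 + 10·3·5 = 354 ≡ 2.
  α_i^2 mod 11 = [9, 1, 5, 4, 9].
  S_2 = Σ v_i α_i^2 r_i = 3·9·1 + 5·1·0 + 5·5·1 + 10·4·8 + 10·9·5 = 822 ≡ 8.
  S = (6, 2, 8) ≠ 0, so r is not a codeword (an error is present).
Step 3: locate the error. For a single error e at position i, S_ℓ = v_i·e·α_i^ℓ, so α_err = S_1/S_0.
  S_0^{−1} = 6^{−1} = 2 (mod 11), so α_err = 2·2 = 4 ≡ 4 = α_3. Error position i = 3.
  Consistency check: S_2/S_1 = 8·6 = 48 ≡ 4 = α_err ✓ (single-error assumption holds).
Step 4: error magnitude e = S_0/v_3 = S_0·∏_{j≠3}(α_3 − α_j) = 6·9 = 54 ≡ 10 (mod 11).
Step 5: correct position 3: c_3 = r_3 − e = 1 − 10 ≡ 2 (mod 11). Hence c = [1, 0, 2, 8, 5].
  Check: interpolating c through the α_i gives m(x) = 3 + 8·x (degree < 2) with m(α_i) = c_i for every i, so c is indeed a codeword.


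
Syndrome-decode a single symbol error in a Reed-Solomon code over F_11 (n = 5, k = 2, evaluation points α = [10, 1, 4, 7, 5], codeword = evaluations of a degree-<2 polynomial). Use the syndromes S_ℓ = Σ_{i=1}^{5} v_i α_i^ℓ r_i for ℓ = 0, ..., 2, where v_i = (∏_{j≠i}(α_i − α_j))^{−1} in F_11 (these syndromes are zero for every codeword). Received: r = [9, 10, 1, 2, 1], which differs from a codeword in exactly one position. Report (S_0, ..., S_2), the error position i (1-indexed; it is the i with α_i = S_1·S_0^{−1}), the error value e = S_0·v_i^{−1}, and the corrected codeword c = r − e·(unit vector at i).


S = (6, 2, 8), error at position 3, error magnitude e = 6, c = [9, 10, 6, 2, 1].

Step 1: column multipliers v_i = (∏_{j≠i}(α_i − α_j))^{−1} mod 11.
  i = 1 (α = 10): (10−1)(10−4)(10−7)(10−5) = 9·6·3·5 = 810 ≡ 7, so v_1 = 7^{−1} = 8 (mod 11).
  i = 2 (α = 1): (1−10)(1−4)(1−7)(1−5) = (−9)·(−3)·(−6)·(−4) = 648 ≡ 10, so v_2 = 10^{−1} = 10 (mod 11).
  i = 3 (α = 4): (4−10)(4−1)(4−7)(4−5) = (−6)·3·(−3)·(−1) = −54 ≡ 1, so v_3 = 1^{−1} = 1 (mod 11).
  i = 4 (α = 7): (7−10)(7−1)(7−4)(7−5) = (−3)·6·3·2 = −108 ≡ 2, so v_4 = 2^{−1} = 6 (mod 11).
  i = 5 (α = 5): (5−10)(5−1)(5−4)(5−7) = (−5)·4·1·(−2) = 40 ≡ 7, so v_5 = 7^{−1} = 8 (mod 11).
  v = [8, 10, 1, 6, 8].
Step 2: syndromes of r = [9, 10, 1, 2, 1] (all sums mod 11).
  S_0 = Σ v_i r_i = 8·9 + 10·10 + 1·1 + 6·2 + 8·1 = 193 ≡ 6.
  S_1 = Σ v_i α_i r_i = 8·10·9 + 10·1·10 + 1·4·1 + 6·7·2 + 8·5·1 = 948 ≡ 2.
  α_i^2 mod 11 = [1, 1, 5, 5, 3].
  S_2 = Σ v_i α_i^2 r_i = 8·1·9 + 10·1·10 + 1·5·1 + 6·5·2 + 8·3·1 = 261 ≡ 8.
  S = (6, 2, 8) ≠ 0, so r is not a codeword (an error is present).
Step 3: locate the error. For a single error e at position i, S_ℓ = v_i·e·α_i^ℓ, so α_err = S_1/S_0.
  S_0^{−1} = 6^{−1} = 2 (mod 11), so α_err = 2·2 = 4 ≡ 4 = α_3. Error position i = 3.
  Consistency check: S_2/S_1 = 8·6 = 48 ≡ 4 = α_err ✓ (single-error assumption holds).
Step 4: error magnitude e = S_0/v_3 = S_0·∏_{j≠3}(α_3 − α_j) = 6·1 = 6 ≡ 6 (mod 11).
Step 5: correct position 3: c_3 = r_3 − e = 1 − 6 ≡ 6 (mod 11). Hence c = [9, 10, 6, 2, 1].
  Check: interpolating c through the α_i gives m(x) = 4 + 6·x (degree < 2) with m(α_i) = c_i for every i, so c is indeed a codeword.


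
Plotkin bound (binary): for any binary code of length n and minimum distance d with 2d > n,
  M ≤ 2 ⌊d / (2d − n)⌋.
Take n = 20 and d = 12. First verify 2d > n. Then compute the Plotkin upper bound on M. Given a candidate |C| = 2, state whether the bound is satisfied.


Plotkin bound M ≤ 6; given |C| = 2 ≤ bound (satisfied).

Check applicability: 2d = 24, n = 20.
2d − n = 4 > 0, so Plotkin applies.
Compute d/(2d−n) = 12/4 ≈ 3.0000.
⌊d/(2d−n)⌋ = 3.
Plotkin bound: M ≤ 2·3 = 6.
Given |C| = 2, check: satisfied.
This |C| is below the Plotkin bound.


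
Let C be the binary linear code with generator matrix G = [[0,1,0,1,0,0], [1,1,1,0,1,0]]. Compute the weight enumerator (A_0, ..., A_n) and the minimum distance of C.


Weight distribution: A_0 = 1, A_2 = 1, A_4 = 2. Minimum distance d = 2.

Enumerate all 2^2 = 4 messages m ∈ F_2^2.
For each, compute codeword c = mG in F_2^6, then tally its weight.
  m = 00 → c = 000000, weight = 0.
  m = 10 → c = 010100, weight = 2.
  m = 01 → c = 111010, weight = 4.
  m = 11 → c = 101110, weight = 4.
Tally weights:
  weight 0: 1 codewords.
  weight 2: 1 codewords.
  weight 4: 2 codewords.
Minimum distance d = smallest w > 0 with A_w > 0 = 2.
Sanity: Σ A_w = 4 = 2^2 = 4 ✓.


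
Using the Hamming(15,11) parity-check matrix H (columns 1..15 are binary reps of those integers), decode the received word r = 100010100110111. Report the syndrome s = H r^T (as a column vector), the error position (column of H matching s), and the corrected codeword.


s = (1, 1, 1, 0)^T, error position = 14, corrected codeword c = 100010100110101

Compute s = H r^T mod 2 one row at a time:
  s_1 = 0 + 0 + 1 + 1 + 0 + 1 + 1 + 1 = 5 ≡ 1 (mod 2).
  s_2 = 0 + 1 + 0 + 1 + 0 + 1 + 1 + 1 = 5 ≡ 1 (mod 2).
  s_3 = 0 + 0 + 0 + 1 + 1 + 1 + 1 + 1 = 5 ≡ 1 (mod 2).
  s_4 = 1 + 0 + 1 + 1 + 0 + 1 + 1 + 1 = 6 ≡ 0 (mod 2).
s = (1, 1, 1, 0)^T — this equals column 14 of H (binary 1110), so error is at position 14.
Correct: flip bit 14 of r = 100010100110111 to get c = 100010100110101.


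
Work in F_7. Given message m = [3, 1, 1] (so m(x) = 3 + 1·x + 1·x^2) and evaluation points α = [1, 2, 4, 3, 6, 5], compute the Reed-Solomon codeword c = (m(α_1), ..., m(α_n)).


c = [5, 2, 2, 1, 3, 5]

Message polynomial: m(x) = 3 + 1·x + 1·x^2 (mod 7).
For each evaluation point α_i, compute m(α_i) mod 7:
  α_1 = 1: Horner steps 1 → 2 → 5, so m(1) = 5.
  α_2 = 2: Horner steps 1 → 3 → 2, so m(2) = 2.
  α_3 = 4: Horner steps 1 → 5 → 2, so m(4) = 2.
  α_4 = 3: Horner steps 1 → 4 → 1, so m(3) = 1.
  α_5 = 6: Horner steps 1 → 0 → 3, so m(6) = 3.
  α_6 = 5: Horner steps 1 → 6 → 5, so m(5) = 5.
Codeword c = [5, 2, 2, 1, 3, 5] ∈ F_7^6.


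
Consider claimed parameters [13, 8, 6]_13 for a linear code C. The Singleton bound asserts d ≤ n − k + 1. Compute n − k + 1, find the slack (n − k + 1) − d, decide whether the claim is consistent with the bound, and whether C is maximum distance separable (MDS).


Singleton RHS = n − k + 1 = 6, slack = 0, bound satisfied, MDS.

Singleton bound: d ≤ n − k + 1.
Here n = 13, k = 8, so n − k + 1 = 6.
Given d = 6, check d ≤ 6: YES.
Slack = (n − k + 1) − d = 0.
The code is MDS (slack = 0).
Description: the claimed parameters are [13, 8, 6]_13; such a code would be MDS (meets Singleton bound).


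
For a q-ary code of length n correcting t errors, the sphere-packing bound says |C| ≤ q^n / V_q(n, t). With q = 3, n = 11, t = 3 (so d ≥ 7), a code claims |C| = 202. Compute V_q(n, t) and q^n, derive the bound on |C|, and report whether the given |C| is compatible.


V_q(n, t) = 1563, q^n = 177147, Hamming bound = 113, |C| = 202 > bound (violated).

Step 1: Compute V_q(n, t) = Σ_{j=0}^3 C(n, j) (q−1)^j.
  j = 0: C(11,0)·(2)^0 = 1·1 = 1.
  j = 1: C(11,1)·(2)^1 = 11·2 = 22.
  j = 2: C(11,2)·(2)^2 = 55·4 = 220.
  j = 3: C(11,3)·(2)^3 = 165·8 = 1320.
  V_q(n, t) = 1 + 22 + 220 + 1320 = 1563.
Step 2: q^n = 3^11 = 177147.
Step 3: Hamming bound ⌊q^n / V_q(n,t)⌋ = ⌊177147/1563⌋ = 113.
Step 4: Compare |C| = 202 to 113: violated.
The claimed |C| lies above the Hamming bound, so no 3-ary code of length 11 with d ≥ 7 can have 202 codewords.


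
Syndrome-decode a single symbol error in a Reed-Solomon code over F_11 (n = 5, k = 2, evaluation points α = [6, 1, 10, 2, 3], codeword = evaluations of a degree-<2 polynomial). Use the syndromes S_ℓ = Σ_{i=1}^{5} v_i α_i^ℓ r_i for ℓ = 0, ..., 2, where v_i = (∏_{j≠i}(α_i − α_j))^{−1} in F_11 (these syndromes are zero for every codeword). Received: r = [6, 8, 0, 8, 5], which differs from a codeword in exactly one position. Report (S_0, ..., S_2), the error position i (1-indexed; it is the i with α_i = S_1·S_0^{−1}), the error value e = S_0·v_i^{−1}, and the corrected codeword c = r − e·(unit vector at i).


S = (7, 3, 6), error at position 4, error magnitude e = 7, c = [6, 8, 0, 1, 5].

Step 1: column multipliers v_i = (∏_{j≠i}(α_i − α_j))^{−1} mod 11.
  i = 1 (α = 6): (6−1)(6−10)(6−2)(6−3) = 5·(−4)·4·3 = −240 ≡ 2, so v_1 = 2^{−1} = 6 (mod 11).
  i = 2 (α = 1): (1−6)(1−10)(1−2)(1−3) = (−5)·(−9)·(−1)·(−2) = 90 ≡ 2, so v_2 = 2^{−1} = 6 (mod 11).
  i = 3 (α = 10): (10−6)(10−1)(10−2)(10−3) = 4·9·8·7 = 2016 ≡ 3, so v_3 = 3^{−1} = 4 (mod 11).
  i = 4 (α = 2): (2−6)(2−1)(2−10)(2−3) = (−4)·1·(−8)·(−1) = −32 ≡ 1, so v_4 = 1^{−1} = 1 (mod 11).
  i = 5 (α = 3): (3−6)(3−1)(3−10)(3−2) = (−3)·2·(−7)·1 = 42 ≡ 9, so v_5 = 9^{−1} = 5 (mod 11).
  v = [6, 6, 4, 1, 5].
Step 2: syndromes of r = [6, 8, 0, 8, 5] (all sums mod 11).
  S_0 = Σ v_i r_i = 6·6 + 6·8 + 4·0 + 1·8 + 5·5 = 117 ≡ 7.
  S_1 = Σ v_i α_i r_i = 6·6·6 + 6·1·8 + 4·10·0 + 1·2·8 + 5·3·5 = 355 ≡ 3.
  α_i^2 mod 11 = [3, 1, 1, 4, 9].
  S_2 = Σ v_i α_i^2 r_i = 6·3·6 + 6·1·8 + 4·1·0 + 1·4·8 + 5·9·5 = 413 ≡ 6.
  S = (7, 3, 6) ≠ 0, so r is not a codeword (an error is present).
Step 3: locate the error. For a single error e at position i, S_ℓ = v_i·e·α_i^ℓ, so α_err = S_1/S_0.
  S_0^{−1} = 7^{−1} = 8 (mod 11), so α_err = 3·8 = 24 ≡ 2 = α_4. Error position i = 4.
  Consistency check: S_2/S_1 = 6·4 = 24 ≡ 2 = α_err ✓ (single-error assumption holds).
Step 4: error magnitude e = S_0/v_4 = S_0·∏_{j≠4}(α_4 − α_j) = 7·1 = 7 ≡ 7 (mod 11).
Step 5: correct position 4: c_4 = r_4 − e = 8 − 7 ≡ 1 (mod 11). Hence c = [6, 8, 0, 1, 5].
  Check: interpolating c through the α_i gives m(x) = 4 + 4·x (degree < 2) with m(α_i) = c_i for every i, so c is indeed a codeword.


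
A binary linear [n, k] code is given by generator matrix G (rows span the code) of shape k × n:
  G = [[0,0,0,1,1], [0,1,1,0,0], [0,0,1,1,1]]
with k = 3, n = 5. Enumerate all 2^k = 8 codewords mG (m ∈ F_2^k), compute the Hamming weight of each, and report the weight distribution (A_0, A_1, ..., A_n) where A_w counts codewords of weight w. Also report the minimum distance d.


Weight distribution: A_0 = 1, A_1 = 2, A_2 = 2, A_3 = 2, A_4 = 1. Minimum distance d = 1.

Enumerate all 2^3 = 8 messages m ∈ F_2^3.
For each, compute codeword c = mG in F_2^5, then tally its weight.
  m = 000 → c = 00000, weight = 0.
  m = 100 → c = 00011, weight = 2.
  m = 010 → c = 01100, weight = 2.
  m = 110 → c = 01111, weight = 4.
  m = 001 → c = 00111, weight = 3.
  m = 101 → c = 00100, weight = 1.
  m = 011 → c = 01011, weight = 3.
  m = 111 → c = 01000, weight = 1.
Tally weights:
  weight 0: 1 codewords.
  weight 1: 2 codewords.
  weight 2: 2 codewords.
  weight 3: 2 codewords.
  weight 4: 1 codewords.
Minimum distance d = smallest w > 0 with A_w > 0 = 1.
Sanity: Σ A_w = 8 = 2^3 = 8 ✓.


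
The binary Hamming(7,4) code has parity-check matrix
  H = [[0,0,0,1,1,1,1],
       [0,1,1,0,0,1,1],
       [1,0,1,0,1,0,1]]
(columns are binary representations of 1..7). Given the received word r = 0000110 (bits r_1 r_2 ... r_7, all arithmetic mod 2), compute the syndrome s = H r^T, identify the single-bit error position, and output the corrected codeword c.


s = (0, 1, 1)^T, error position = 3, corrected codeword c = 0010110

Compute s = H r^T mod 2 one row at a time:
  s_1 = 0 + 1 + 1 + 0 = 2 ≡ 0 (mod 2).
  s_2 = 0 + 0 + 1 + 0 = 1 ≡ 1 (mod 2).
  s_3 = 0 + 0 + 1 + 0 = 1 ≡ 1 (mod 2).
s = (0, 1, 1)^T — this equals column 3 of H (binary 011), so error is at position 3.
Correct: flip bit 3 of r = 0000110 to get c = 0010110.


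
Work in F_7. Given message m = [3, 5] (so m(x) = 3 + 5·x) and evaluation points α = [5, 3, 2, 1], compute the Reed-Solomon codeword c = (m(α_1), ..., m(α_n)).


c = [0, 4, 6, 1]

Message polynomial: m(x) = 3 + 5·x (mod 7).
For each evaluation point α_i, compute m(α_i) mod 7:
  α_1 = 5: Horner steps 5 → 0, so m(5) = 0.
  α_2 = 3: Horner steps 5 → 4, so m(3) = 4.
  α_3 = 2: Horner steps 5 → 6, so m(2) = 6.
  α_4 = 1: Horner steps 5 → 1, so m(1) = 1.
Codeword c = [0, 4, 6, 1] ∈ F_7^4.


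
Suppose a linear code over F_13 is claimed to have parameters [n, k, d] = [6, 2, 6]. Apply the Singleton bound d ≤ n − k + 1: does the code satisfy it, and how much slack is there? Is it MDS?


Singleton RHS = n − k + 1 = 5, slack = -1, bound violated (no such code; not MDS).

Singleton bound: d ≤ n − k + 1.
Here n = 6, k = 2, so n − k + 1 = 5.
Given d = 6, check d ≤ 5: NO.
Slack = (n − k + 1) − d = -1.
The slack is negative: d = 6 exceeds n − k + 1 = 5 by 1, so the Singleton bound is violated and no linear [6, 2, 6]_13 code can exist. In particular it is not MDS (MDS requires d = n − k + 1 exactly).
Description: the claimed parameters are [6, 2, 6]_13; such a code would be impossible (violates the Singleton bound).


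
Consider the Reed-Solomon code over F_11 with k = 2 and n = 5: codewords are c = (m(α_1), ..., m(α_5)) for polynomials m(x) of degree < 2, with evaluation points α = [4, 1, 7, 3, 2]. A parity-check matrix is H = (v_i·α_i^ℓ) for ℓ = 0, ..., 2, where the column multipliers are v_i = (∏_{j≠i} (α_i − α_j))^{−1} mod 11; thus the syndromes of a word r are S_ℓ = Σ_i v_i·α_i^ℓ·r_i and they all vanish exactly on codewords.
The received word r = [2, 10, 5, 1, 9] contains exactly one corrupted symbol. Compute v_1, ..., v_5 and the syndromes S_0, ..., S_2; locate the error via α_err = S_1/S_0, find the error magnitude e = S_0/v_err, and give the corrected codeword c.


S = (9, 7, 3), error at position 5, error magnitude e = 9, c = [2, 10, 5, 1, 0].

Step 1: column multipliers v_i = (∏_{j≠i}(α_i − α_j))^{−1} mod 11.
  i = 1 (α = 4): (4−1)(4−7)(4−3)(4−2) = 3·(−3)·1·2 = −18 ≡ 4, so v_1 = 4^{−1} = 3 (mod 11).
  i = 2 (α = 1): (1−4)(1−7)(1−3)(1−2) = (−3)·(−6)·(−2)·(−1) = 36 ≡ 3, so v_2 = 3^{−1} = 4 (mod 11).
  i = 3 (α = 7): (7−4)(7−1)(7−3)(7−2) = 3·6·4·5 = 360 ≡ 8, so v_3 = 8^{−1} = 7 (mod 11).
  i = 4 (α = 3): (3−4)(3−1)(3−7)(3−2) = (−1)·2·(−4)·1 = 8 ≡ 8, so v_4 = 8^{−1} = 7 (mod 11).
  i = 5 (α = 2): (2−4)(2−1)(2−7)(2−3) = (−2)·1·(−5)·(−1) = −10 ≡ 1, so v_5 = 1^{−1} = 1 (mod 11).
  v = [3, 4, 7, 7, 1].
Step 2: syndromes of r = [2, 10, 5, 1, 9] (all sums mod 11).
  S_0 = Σ v_i r_i = 3·2 + 4·10 + 7·5 + 7·1 + 1·9 = 97 ≡ 9.
  S_1 = Σ v_i α_i r_i = 3·4·2 + 4·1·10 + 7·7·5 + 7·3·1 + 1·2·9 = 348 ≡ 7.
  α_i^2 mod 11 = [5, 1, 5, 9, 4].
  S_2 = Σ v_i α_i^2 r_i = 3·5·2 + 4·1·10 + 7·5·5 + 7·9·1 + 1·4·9 = 344 ≡ 3.
  S = (9, 7, 3) ≠ 0, so r is not a codeword (an error is present).
Step 3: locate the error. For a single error e at position i, S_ℓ = v_i·e·α_i^ℓ, so α_err = S_1/S_0.
  S_0^{−1} = 9^{−1} = 5 (mod 11), so α_err = 7·5 = 35 ≡ 2 = α_5. Error position i = 5.
  Consistency check: S_2/S_1 = 3·8 = 24 ≡ 2 = α_err ✓ (single-error assumption holds).
Step 4: error magnitude e = S_0/v_5 = S_0·∏_{j≠5}(α_5 − α_j) = 9·1 = 9 ≡ 9 (mod 11).
Step 5: correct position 5: c_5 = r_5 − e = 9 − 9 ≡ 0 (mod 11). Hence c = [2, 10, 5, 1, 0].
  Check: interpolating c through the α_i gives m(x) = 9 + 1·x (degree < 2) with m(α_i) = c_i for every i, so c is indeed a codeword.


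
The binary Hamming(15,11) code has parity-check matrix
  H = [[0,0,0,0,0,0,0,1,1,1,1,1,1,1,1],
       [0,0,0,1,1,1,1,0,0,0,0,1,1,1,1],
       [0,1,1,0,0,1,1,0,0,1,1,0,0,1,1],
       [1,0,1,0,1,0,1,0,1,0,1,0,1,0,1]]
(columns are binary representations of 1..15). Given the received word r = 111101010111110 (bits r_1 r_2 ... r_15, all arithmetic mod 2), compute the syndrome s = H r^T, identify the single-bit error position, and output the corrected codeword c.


s = (0, 1, 0, 0)^T, error position = 4, corrected codeword c = 111001010111110

Compute s = H r^T mod 2 one row at a time:
  s_1 = 1 + 0 + 1 + 1 + 1 + 1 + 1 + 0 = 6 ≡ 0 (mod 2).
  s_2 = 1 + 0 + 1 + 0 + 1 + 1 + 1 + 0 = 5 ≡ 1 (mod 2).
  s_3 = 1 + 1 + 1 + 0 + 1 + 1 + 1 + 0 = 6 ≡ 0 (mod 2).
  s_4 = 1 + 1 + 0 + 0 + 0 + 1 + 1 + 0 = 4 ≡ 0 (mod 2).
s = (0, 1, 0, 0)^T — this equals column 4 of H (binary 0100), so error is at position 4.
Correct: flip bit 4 of r = 111101010111110 to get c = 111001010111110.


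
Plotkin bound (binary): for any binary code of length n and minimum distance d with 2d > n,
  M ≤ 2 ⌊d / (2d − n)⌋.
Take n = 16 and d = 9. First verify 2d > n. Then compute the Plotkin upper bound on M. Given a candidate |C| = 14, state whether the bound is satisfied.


Plotkin bound M ≤ 8; given |C| = 14 > bound (violated).

Check applicability: 2d = 18, n = 16.
2d − n = 2 > 0, so Plotkin applies.
Compute d/(2d−n) = 9/2 ≈ 4.5000.
⌊d/(2d−n)⌋ = 4.
Plotkin bound: M ≤ 2·4 = 8.
Given |C| = 14, check: VIOLATED.
This |C| is above the Plotkin bound, so no binary code with n = 16, d = 9 and 14 codewords exists.


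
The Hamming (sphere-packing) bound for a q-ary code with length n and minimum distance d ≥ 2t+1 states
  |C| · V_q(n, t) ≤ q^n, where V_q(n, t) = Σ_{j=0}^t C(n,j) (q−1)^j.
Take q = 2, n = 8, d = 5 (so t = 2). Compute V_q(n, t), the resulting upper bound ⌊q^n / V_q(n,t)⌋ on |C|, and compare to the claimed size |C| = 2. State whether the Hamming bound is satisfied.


V_q(n, t) = 37, q^n = 256, Hamming bound = 6, |C| = 2 ≤ bound (satisfied).

Step 1: Compute V_q(n, t) = Σ_{j=0}^2 C(n, j) (q−1)^j.
  j = 0: C(8,0)·(1)^0 = 1·1 = 1.
  j = 1: C(8,1)·(1)^1 = 8·1 = 8.
  j = 2: C(8,2)·(1)^2 = 28·1 = 28.
  V_q(n, t) = 1 + 8 + 28 = 37.
Step 2: q^n = 2^8 = 256.
Step 3: Hamming bound ⌊q^n / V_q(n,t)⌋ = ⌊256/37⌋ = 6.
Step 4: Compare |C| = 2 to 6: satisfied.
The claimed |C| lies below the Hamming bound.


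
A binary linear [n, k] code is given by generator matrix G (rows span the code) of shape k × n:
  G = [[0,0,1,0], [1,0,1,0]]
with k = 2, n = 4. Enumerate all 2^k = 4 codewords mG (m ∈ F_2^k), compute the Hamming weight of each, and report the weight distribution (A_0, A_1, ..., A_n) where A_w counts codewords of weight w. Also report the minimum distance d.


Weight distribution: A_0 = 1, A_1 = 2, A_2 = 1. Minimum distance d = 1.

Enumerate all 2^2 = 4 messages m ∈ F_2^2.
For each, compute codeword c = mG in F_2^4, then tally its weight.
  m = 00 → c = 0000, weight = 0.
  m = 10 → c = 0010, weight = 1.
  m = 01 → c = 1010, weight = 2.
  m = 11 → c = 1000, weight = 1.
Tally weights:
  weight 0: 1 codewords.
  weight 1: 2 codewords.
  weight 2: 1 codewords.
Minimum distance d = smallest w > 0 with A_w > 0 = 1.
Sanity: Σ A_w = 4 = 2^2 = 4 ✓.


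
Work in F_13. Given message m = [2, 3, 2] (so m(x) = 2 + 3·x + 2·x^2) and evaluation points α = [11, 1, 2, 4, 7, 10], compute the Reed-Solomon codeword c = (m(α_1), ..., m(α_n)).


c = [4, 7, 3, 7, 4, 11]

Message polynomial: m(x) = 2 + 3·x + 2·x^2 (mod 13).
For each evaluation point α_i, compute m(α_i) mod 13:
  α_1 = 11: Horner steps 2 → 12 → 4, so m(11) = 4.
  α_2 = 1: Horner steps 2 → 5 → 7, so m(1) = 7.
  α_3 = 2: Horner steps 2 → 7 → 3, so m(2) = 3.
  α_4 = 4: Horner steps 2 → 11 → 7, so m(4) = 7.
  α_5 = 7: Horner steps 2 → 4 → 4, so m(7) = 4.
  α_6 = 10: Horner steps 2 → 10 → 11, so m(10) = 11.
Codeword c = [4, 7, 3, 7, 4, 11] ∈ F_13^6.


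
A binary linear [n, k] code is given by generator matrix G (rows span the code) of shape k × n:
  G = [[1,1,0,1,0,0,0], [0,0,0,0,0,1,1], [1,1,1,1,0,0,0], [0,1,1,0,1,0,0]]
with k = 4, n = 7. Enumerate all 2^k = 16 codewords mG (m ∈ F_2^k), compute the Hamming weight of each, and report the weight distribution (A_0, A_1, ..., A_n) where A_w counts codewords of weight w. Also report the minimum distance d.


Weight distribution: A_0 = 1, A_1 = 1, A_2 = 2, A_3 = 4, A_4 = 3, A_5 = 3, A_6 = 2. Minimum distance d = 1.

Enumerate all 2^4 = 16 messages m ∈ F_2^4.
For each, compute codeword c = mG in F_2^7, then tally its weight.
  m = 0000 → c = 0000000, weight = 0.
  m = 1000 → c = 1101000, weight = 3.
  m = 0100 → c = 0000011, weight = 2.
  m = 1100 → c = 1101011, weight = 5.
  m = 0010 → c = 1111000, weight = 4.
  m = 1010 → c = 0010000, weight = 1.
  m = 0110 → c = 1111011, weight = 6.
  m = 1110 → c = 0010011, weight = 3.
  m = 0001 → c = 0110100, weight = 3.
  m = 1001 → c = 1011100, weight = 4.
  m = 0101 → c = 0110111, weight = 5.
  m = 1101 → c = 1011111, weight = 6.
  m = 0011 → c = 1001100, weight = 3.
  m = 1011 → c = 0100100, weight = 2.
  m = 0111 → c = 1001111, weight = 5.
  m = 1111 → c = 0100111, weight = 4.
Tally weights:
  weight 0: 1 codewords.
  weight 1: 1 codewords.
  weight 2: 2 codewords.
  weight 3: 4 codewords.
  weight 4: 3 codewords.
  weight 5: 3 codewords.
  weight 6: 2 codewords.
Minimum distance d = smallest w > 0 with A_w > 0 = 1.
Sanity: Σ A_w = 16 = 2^4 = 16 ✓.


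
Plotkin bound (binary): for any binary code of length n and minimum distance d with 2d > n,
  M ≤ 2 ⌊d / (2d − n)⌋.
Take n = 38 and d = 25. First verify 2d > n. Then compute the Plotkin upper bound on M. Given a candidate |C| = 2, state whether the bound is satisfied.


Plotkin bound M ≤ 4; given |C| = 2 ≤ bound (satisfied).

Check applicability: 2d = 50, n = 38.
2d − n = 12 > 0, so Plotkin applies.
Compute d/(2d−n) = 25/12 ≈ 2.0833.
⌊d/(2d−n)⌋ = 2.
Plotkin bound: M ≤ 2·2 = 4.
Given |C| = 2, check: satisfied.
This |C| is below the Plotkin bound.
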